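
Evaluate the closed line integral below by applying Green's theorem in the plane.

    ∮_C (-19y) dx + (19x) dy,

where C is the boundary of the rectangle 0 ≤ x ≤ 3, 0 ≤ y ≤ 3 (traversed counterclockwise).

Green's theorem converts the closed line integral into a double integral over the enclosed region D:

    ∮_C P dx + Q dy = ∬_D (∂Q/∂x - ∂P/∂y) dA.

Here P = -19y, Q = 19x, so

    ∂Q/∂x = 19,    ∂P/∂y = -19,
    ∂Q/∂x - ∂P/∂y = 38.

D is the region 0 ≤ x ≤ 3, 0 ≤ y ≤ 3. Evaluating the double integral:

    ∬_D (38) dA = ∫_0^{3} ∫_0^{3} (38) dy dx.

Inner (y from 0 to 3): 114.
Outer (x from 0 to 3): 342.

Therefore ∮_C P dx + Q dy = 342.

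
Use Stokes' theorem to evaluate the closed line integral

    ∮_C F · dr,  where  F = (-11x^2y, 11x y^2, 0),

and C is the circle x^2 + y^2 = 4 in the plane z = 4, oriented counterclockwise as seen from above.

Let S be the flat disk x^2 + y^2 ≤ 4 in the plane z = 4, with upward unit normal n̂ = ẑ. By Stokes' theorem,

    ∮_C F · dr = ∬_S (∇ × F) · n̂ dS = ∬_D (curl F)_z dA,

where D is the disk x^2 + y^2 ≤ 4.

Compute the curl of F = (-11x^2y, 11x y^2, 0):
    (∇ × F)_x = ∂F_z/∂y - ∂F_y/∂z = 0,
    (∇ × F)_y = ∂F_x/∂z - ∂F_z/∂x = 0,
    (∇ × F)_z = ∂F_y/∂x - ∂F_x/∂y = 11x^2 + 11y^2.

On z = 4, (curl F)_z = 11x^2 + 11y^2.

Convert to polar (x = r cos θ, y = r sin θ, dA = r dr dθ); the integrand becomes 11r^2, so

    ∬_D (curl F)_z dA = ∫_0^{2π} ∫_0^{2} (11r^2) · r dr dθ.

Inner (r from 0 to 2): 44.
Outer (θ from 0 to 2π): 88π.

Therefore ∮_C F · dr = 88π.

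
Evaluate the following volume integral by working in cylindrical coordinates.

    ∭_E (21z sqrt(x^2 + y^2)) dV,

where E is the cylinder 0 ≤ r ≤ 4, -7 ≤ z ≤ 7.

In cylindrical coordinates, x = r cos(θ), y = r sin(θ), z = z, and dV = r dr dθ dz.

The integrand becomes 21r z, so

    ∭_E (21z sqrt(x^2 + y^2)) dV = ∫_{0}^{2π} ∫_{0}^{4} ∫_{-7}^{7} (21r z) · r dz dr dθ.

Inner (z): 0.
Middle (r from 0 to 4): 0.
Outer (θ): 0.

Therefore the triple integral equals 0.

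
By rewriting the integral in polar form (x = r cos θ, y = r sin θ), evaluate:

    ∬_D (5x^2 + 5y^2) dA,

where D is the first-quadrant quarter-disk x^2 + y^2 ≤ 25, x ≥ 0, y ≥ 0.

The region D is 0 ≤ r ≤ 5, 0 ≤ θ ≤ π/2 in polar coordinates, where x = r cos(θ), y = r sin(θ), and dA = r dr dθ.

Under the substitution, the integrand becomes 5r^2, so

    ∬_D (5x^2 + 5y^2) dA = ∫_{0}^{π/2} ∫_{0}^{5} (5r^2) · r dr dθ.

Inner integral (in r): ∫_{0}^{5} (5r^2) · r dr = 3125/4.

Outer integral (in θ): ∫_{0}^{π/2} (3125/4) dθ = 3125π/8.

Therefore ∬_D (5x^2 + 5y^2) dA = 3125π/8.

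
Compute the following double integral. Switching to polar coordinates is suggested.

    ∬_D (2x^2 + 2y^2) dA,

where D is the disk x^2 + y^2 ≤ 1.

The region D is 0 ≤ r ≤ 1, 0 ≤ θ ≤ 2π in polar coordinates, where x = r cos(θ), y = r sin(θ), and dA = r dr dθ.

Under the substitution, the integrand becomes 2r^2, so

    ∬_D (2x^2 + 2y^2) dA = ∫_{0}^{2π} ∫_{0}^{1} (2r^2) · r dr dθ.

Inner integral (in r): ∫_{0}^{1} (2r^2) · r dr = 1/2.

Outer integral (in θ): ∫_{0}^{2π} (1/2) dθ = π.

Therefore ∬_D (2x^2 + 2y^2) dA = π.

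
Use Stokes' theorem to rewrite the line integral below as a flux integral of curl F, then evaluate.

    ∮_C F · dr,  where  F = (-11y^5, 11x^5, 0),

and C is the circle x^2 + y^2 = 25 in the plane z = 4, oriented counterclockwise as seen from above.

Let S be the flat disk x^2 + y^2 ≤ 25 in the plane z = 4, with upward unit normal n̂ = ẑ. By Stokes' theorem,

    ∮_C F · dr = ∬_S (∇ × F) · n̂ dS = ∬_D (curl F)_z dA,

where D is the disk x^2 + y^2 ≤ 25.

Compute the curl of F = (-11y^5, 11x^5, 0):
    (∇ × F)_x = ∂F_z/∂y - ∂F_y/∂z = 0,
    (∇ × F)_y = ∂F_x/∂z - ∂F_z/∂x = 0,
    (∇ × F)_z = ∂F_y/∂x - ∂F_x/∂y = 55x^4 + 55y^4.

On z = 4, (curl F)_z = 55x^4 + 55y^4.

Convert to polar (x = r cos θ, y = r sin θ, dA = r dr dθ); the integrand becomes 55r^4(sin(θ)^4 + cos(θ)^4), so

    ∬_D (curl F)_z dA = ∫_0^{2π} ∫_0^{5} (55r^4(sin(θ)^4 + cos(θ)^4)) · r dr dθ.

Inner (r from 0 to 5): 859375sin(θ)^4/6 + 859375cos(θ)^4/6.
Outer (θ from 0 to 2π): 859375π/4.

Therefore ∮_C F · dr = 859375π/4.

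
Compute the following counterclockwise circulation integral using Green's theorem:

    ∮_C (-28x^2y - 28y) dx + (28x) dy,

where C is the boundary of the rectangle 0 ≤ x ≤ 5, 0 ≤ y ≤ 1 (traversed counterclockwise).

Green's theorem converts the closed line integral into a double integral over the enclosed region D:

    ∮_C P dx + Q dy = ∬_D (∂Q/∂x - ∂P/∂y) dA.

Here P = -28x^2y - 28y, Q = 28x, so

    ∂Q/∂x = 28,    ∂P/∂y = -28x^2 - 28,
    ∂Q/∂x - ∂P/∂y = 28x^2 + 56.

D is the region 0 ≤ x ≤ 5, 0 ≤ y ≤ 1. Evaluating the double integral:

    ∬_D (28x^2 + 56) dA = ∫_0^{5} ∫_0^{1} (28x^2 + 56) dy dx.

Inner (y from 0 to 1): 28x^2 + 56.
Outer (x from 0 to 5): 4340/3.

Therefore ∮_C P dx + Q dy = 4340/3.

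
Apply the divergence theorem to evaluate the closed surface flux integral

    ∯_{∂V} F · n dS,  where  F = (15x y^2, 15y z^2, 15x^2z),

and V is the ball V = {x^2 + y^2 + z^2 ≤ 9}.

By the divergence theorem,

    ∯_{∂V} F · n dS = ∭_V (∇ · F) dV.

Compute the divergence:
    ∇ · F = ∂F_x/∂x + ∂F_y/∂y + ∂F_z/∂z = 15y^2 + 15z^2 + 15x^2 = 15x^2 + 15y^2 + 15z^2.

In spherical coordinates, x = ρ sin(φ) cos(θ), y = ρ sin(φ) sin(θ), z = ρ cos(φ), dV = ρ^2 sin(φ) dρ dφ dθ, with 0 ≤ ρ ≤ 3, 0 ≤ φ ≤ π, 0 ≤ θ ≤ 2π.

The integrand, after substitution and multiplying by the volume element, becomes (15ρ^2) · ρ^2 sin(φ), so

    ∭_V (∇·F) dV = ∫_0^{2π} ∫_0^{π} ∫_0^{3} (15ρ^2) · ρ^2 sin(φ) dρ dφ dθ.

Inner (ρ from 0 to 3): 729sin(φ).
Middle (φ from 0 to π): 1458.
Outer (θ from 0 to 2π): 2916π.

Therefore ∯_{∂V} F · n dS = 2916π.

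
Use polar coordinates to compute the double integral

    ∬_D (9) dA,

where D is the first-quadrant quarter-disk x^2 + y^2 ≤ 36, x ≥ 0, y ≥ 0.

The region D is 0 ≤ r ≤ 6, 0 ≤ θ ≤ π/2 in polar coordinates, where x = r cos(θ), y = r sin(θ), and dA = r dr dθ.

Under the substitution, the integrand becomes 9, so

    ∬_D (9) dA = ∫_{0}^{π/2} ∫_{0}^{6} (9) · r dr dθ.

Inner integral (in r): ∫_{0}^{6} (9) · r dr = 162.

Outer integral (in θ): ∫_{0}^{π/2} (162) dθ = 81π.

Therefore ∬_D (9) dA = 81π.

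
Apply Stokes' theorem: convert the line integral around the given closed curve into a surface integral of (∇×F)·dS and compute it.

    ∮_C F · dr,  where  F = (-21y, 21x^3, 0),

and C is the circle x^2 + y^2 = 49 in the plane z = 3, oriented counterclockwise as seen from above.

Let S be the flat disk x^2 + y^2 ≤ 49 in the plane z = 3, with upward unit normal n̂ = ẑ. By Stokes' theorem,

    ∮_C F · dr = ∬_S (∇ × F) · n̂ dS = ∬_D (curl F)_z dA,

where D is the disk x^2 + y^2 ≤ 49.

Compute the curl of F = (-21y, 21x^3, 0):
    (∇ × F)_x = ∂F_z/∂y - ∂F_y/∂z = 0,
    (∇ × F)_y = ∂F_x/∂z - ∂F_z/∂x = 0,
    (∇ × F)_z = ∂F_y/∂x - ∂F_x/∂y = 63x^2 + 21.

On z = 3, (curl F)_z = 63x^2 + 21.

Convert to polar (x = r cos θ, y = r sin θ, dA = r dr dθ); the integrand becomes 63r^2cos(θ)^2 + 21, so

    ∬_D (curl F)_z dA = ∫_0^{2π} ∫_0^{7} (63r^2cos(θ)^2 + 21) · r dr dθ.

Inner (r from 0 to 7): 151263cos(θ)^2/4 + 1029/2.
Outer (θ from 0 to 2π): 155379π/4.

Therefore ∮_C F · dr = 155379π/4.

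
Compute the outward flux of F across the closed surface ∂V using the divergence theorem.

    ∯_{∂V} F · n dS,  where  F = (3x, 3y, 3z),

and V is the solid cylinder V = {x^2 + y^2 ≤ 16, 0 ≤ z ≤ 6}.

By the divergence theorem,

    ∯_{∂V} F · n dS = ∭_V (∇ · F) dV.

Compute the divergence:
    ∇ · F = ∂F_x/∂x + ∂F_y/∂y + ∂F_z/∂z = 3 + 3 + 3 = 9.

In cylindrical coordinates, x = r cos(θ), y = r sin(θ), z = z, dV = r dr dθ dz, with 0 ≤ r ≤ 4, 0 ≤ θ ≤ 2π, 0 ≤ z ≤ 6.

The integrand, after substitution and multiplying by the volume element, becomes (9) · r, so

    ∭_V (∇·F) dV = ∫_0^{2π} ∫_0^{4} ∫_0^{6} (9) · r dz dr dθ.

Inner (z from 0 to 6): 54r.
Middle (r from 0 to 4): 432.
Outer (θ from 0 to 2π): 864π.

Therefore ∯_{∂V} F · n dS = 864π.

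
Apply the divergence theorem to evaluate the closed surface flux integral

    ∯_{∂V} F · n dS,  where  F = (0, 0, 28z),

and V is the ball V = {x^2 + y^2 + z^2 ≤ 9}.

By the divergence theorem,

    ∯_{∂V} F · n dS = ∭_V (∇ · F) dV.

Compute the divergence:
    ∇ · F = ∂F_x/∂x + ∂F_y/∂y + ∂F_z/∂z = 0 + 0 + 28 = 28.

In spherical coordinates, x = ρ sin(φ) cos(θ), y = ρ sin(φ) sin(θ), z = ρ cos(φ), dV = ρ^2 sin(φ) dρ dφ dθ, with 0 ≤ ρ ≤ 3, 0 ≤ φ ≤ π, 0 ≤ θ ≤ 2π.

The integrand, after substitution and multiplying by the volume element, becomes (28) · ρ^2 sin(φ), so

    ∭_V (∇·F) dV = ∫_0^{2π} ∫_0^{π} ∫_0^{3} (28) · ρ^2 sin(φ) dρ dφ dθ.

Inner (ρ from 0 to 3): 252sin(φ).
Middle (φ from 0 to π): 504.
Outer (θ from 0 to 2π): 1008π.

Therefore ∯_{∂V} F · n dS = 1008π.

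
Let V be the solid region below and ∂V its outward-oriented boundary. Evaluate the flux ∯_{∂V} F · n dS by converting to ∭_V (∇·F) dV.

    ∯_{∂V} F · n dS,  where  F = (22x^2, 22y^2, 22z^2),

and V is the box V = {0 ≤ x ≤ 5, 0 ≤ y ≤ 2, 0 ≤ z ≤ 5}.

By the divergence theorem,

    ∯_{∂V} F · n dS = ∭_V (∇ · F) dV.

Compute the divergence:
    ∇ · F = ∂F_x/∂x + ∂F_y/∂y + ∂F_z/∂z = 44x + 44y + 44z.

V is a rectangular box, so dV = dx dy dz with 0 ≤ x ≤ 5, 0 ≤ y ≤ 2, 0 ≤ z ≤ 5.

Integrate (44x + 44y + 44z) over V as an iterated integral:

    ∭_V (∇·F) dV = ∫_0^{5} ∫_0^{2} ∫_0^{5} (44x + 44y + 44z) dz dy dx.

Inner (z from 0 to 5): 220x + 220y + 550.
Middle (y from 0 to 2): 440x + 1540.
Outer (x from 0 to 5): 13200.

Therefore ∯_{∂V} F · n dS = 13200.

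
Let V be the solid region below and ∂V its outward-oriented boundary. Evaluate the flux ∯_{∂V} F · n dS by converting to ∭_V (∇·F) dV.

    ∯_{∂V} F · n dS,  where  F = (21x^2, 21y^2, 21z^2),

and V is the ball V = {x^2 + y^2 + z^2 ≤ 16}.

By the divergence theorem,

    ∯_{∂V} F · n dS = ∭_V (∇ · F) dV.

Compute the divergence:
    ∇ · F = ∂F_x/∂x + ∂F_y/∂y + ∂F_z/∂z = 42x + 42y + 42z.

In spherical coordinates, x = ρ sin(φ) cos(θ), y = ρ sin(φ) sin(θ), z = ρ cos(φ), dV = ρ^2 sin(φ) dρ dφ dθ, with 0 ≤ ρ ≤ 4, 0 ≤ φ ≤ π, 0 ≤ θ ≤ 2π.

The integrand, after substitution and multiplying by the volume element, becomes (42ρ (sqrt(2)sin(φ)sin(θ + π/4) + cos(φ))) · ρ^2 sin(φ), so

    ∭_V (∇·F) dV = ∫_0^{2π} ∫_0^{π} ∫_0^{4} (42ρ (sqrt(2)sin(φ)sin(θ + π/4) + cos(φ))) · ρ^2 sin(φ) dρ dφ dθ.

Inner (ρ from 0 to 4): 2688(sqrt(2)sin(φ)sin(θ + π/4) + cos(φ))sin(φ).
Middle (φ from 0 to π): 1344sqrt(2)π sin(θ + π/4).
Outer (θ from 0 to 2π): 0.

Therefore ∯_{∂V} F · n dS = 0.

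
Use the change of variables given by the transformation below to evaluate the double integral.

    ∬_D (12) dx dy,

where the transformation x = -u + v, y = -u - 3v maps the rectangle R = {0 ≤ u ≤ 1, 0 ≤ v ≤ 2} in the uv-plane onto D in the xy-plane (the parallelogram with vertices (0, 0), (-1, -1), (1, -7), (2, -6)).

Compute the Jacobian determinant of (x, y) with respect to (u, v):

    ∂(x,y)/∂(u,v) = | -1  1 | = (-1)(-3) - (1)(-1) = 4.
                   | -1  -3 |

Its absolute value is |J| = 4 (the area scaling factor).

Substituting x = -u + v, y = -u - 3v into the integrand,

    12 → 12,

so the integral becomes

    ∬_R (12) · |J| du dv = ∫_0^1 ∫_0^2 (48) dv du.

Inner (v): 96.
Outer (u): 96.

Therefore ∬_D (12) dx dy = 96.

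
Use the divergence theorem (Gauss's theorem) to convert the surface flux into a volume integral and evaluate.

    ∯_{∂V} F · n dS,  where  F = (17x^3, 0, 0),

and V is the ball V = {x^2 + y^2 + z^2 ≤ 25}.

By the divergence theorem,

    ∯_{∂V} F · n dS = ∭_V (∇ · F) dV.

Compute the divergence:
    ∇ · F = ∂F_x/∂x + ∂F_y/∂y + ∂F_z/∂z = 51x^2 + 0 + 0 = 51x^2.

In spherical coordinates, x = ρ sin(φ) cos(θ), y = ρ sin(φ) sin(θ), z = ρ cos(φ), dV = ρ^2 sin(φ) dρ dφ dθ, with 0 ≤ ρ ≤ 5, 0 ≤ φ ≤ π, 0 ≤ θ ≤ 2π.

The integrand, after substitution and multiplying by the volume element, becomes (51ρ^2sin(φ)^2cos(θ)^2) · ρ^2 sin(φ), so

    ∭_V (∇·F) dV = ∫_0^{2π} ∫_0^{π} ∫_0^{5} (51ρ^2sin(φ)^2cos(θ)^2) · ρ^2 sin(φ) dρ dφ dθ.

Inner (ρ from 0 to 5): 31875sin(φ)^3cos(θ)^2.
Middle (φ from 0 to π): 42500cos(θ)^2.
Outer (θ from 0 to 2π): 42500π.

Therefore ∯_{∂V} F · n dS = 42500π.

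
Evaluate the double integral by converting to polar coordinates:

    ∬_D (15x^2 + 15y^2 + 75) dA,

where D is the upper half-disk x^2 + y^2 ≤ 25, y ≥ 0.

The region D is 0 ≤ r ≤ 5, 0 ≤ θ ≤ π in polar coordinates, where x = r cos(θ), y = r sin(θ), and dA = r dr dθ.

Under the substitution, the integrand becomes 15r^2 + 75, so

    ∬_D (15x^2 + 15y^2 + 75) dA = ∫_{0}^{π} ∫_{0}^{5} (15r^2 + 75) · r dr dθ.

Inner integral (in r): ∫_{0}^{5} (15r^2 + 75) · r dr = 13125/4.

Outer integral (in θ): ∫_{0}^{π} (13125/4) dθ = 13125π/4.

Therefore ∬_D (15x^2 + 15y^2 + 75) dA = 13125π/4.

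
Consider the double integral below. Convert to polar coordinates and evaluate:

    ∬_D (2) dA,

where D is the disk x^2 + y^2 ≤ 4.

The region D is 0 ≤ r ≤ 2, 0 ≤ θ ≤ 2π in polar coordinates, where x = r cos(θ), y = r sin(θ), and dA = r dr dθ.

Under the substitution, the integrand becomes 2, so

    ∬_D (2) dA = ∫_{0}^{2π} ∫_{0}^{2} (2) · r dr dθ.

Inner integral (in r): ∫_{0}^{2} (2) · r dr = 4.

Outer integral (in θ): ∫_{0}^{2π} (4) dθ = 8π.

Therefore ∬_D (2) dA = 8π.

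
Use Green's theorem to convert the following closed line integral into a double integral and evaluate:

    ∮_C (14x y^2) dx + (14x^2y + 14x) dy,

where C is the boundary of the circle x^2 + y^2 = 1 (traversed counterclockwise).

Green's theorem converts the closed line integral into a double integral over the enclosed region D:

    ∮_C P dx + Q dy = ∬_D (∂Q/∂x - ∂P/∂y) dA.

Here P = 14x y^2, Q = 14x^2y + 14x, so

    ∂Q/∂x = 28x y + 14,    ∂P/∂y = 28x y,
    ∂Q/∂x - ∂P/∂y = 14.

D is the region x^2 + y^2 ≤ 1. Evaluating the double integral:

In polar coordinates (x = r cos θ, y = r sin θ, dA = r dr dθ) the integrand becomes 14, so

    ∬_D (14) dA = ∫_0^{2π} ∫_0^{1} (14) · r dr dθ.

Inner (r from 0 to 1): 7.
Outer (θ from 0 to 2π): 14π.

Therefore ∮_C P dx + Q dy = 14π.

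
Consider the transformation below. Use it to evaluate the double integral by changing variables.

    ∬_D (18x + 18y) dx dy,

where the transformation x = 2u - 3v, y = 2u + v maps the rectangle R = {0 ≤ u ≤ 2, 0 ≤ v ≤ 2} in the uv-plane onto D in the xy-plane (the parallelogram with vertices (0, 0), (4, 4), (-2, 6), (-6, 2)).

Compute the Jacobian determinant of (x, y) with respect to (u, v):

    ∂(x,y)/∂(u,v) = | 2  -3 | = (2)(1) - (-3)(2) = 8.
                   | 2  1 |

Its absolute value is |J| = 8 (the area scaling factor).

Substituting x = 2u - 3v, y = 2u + v into the integrand,

    18x + 18y → 72u - 36v,

so the integral becomes

    ∬_R (72u - 36v) · |J| du dv = ∫_0^2 ∫_0^2 (576u - 288v) dv du.

Inner (v): 1152u - 576.
Outer (u): 1152.

Therefore ∬_D (18x + 18y) dx dy = 1152.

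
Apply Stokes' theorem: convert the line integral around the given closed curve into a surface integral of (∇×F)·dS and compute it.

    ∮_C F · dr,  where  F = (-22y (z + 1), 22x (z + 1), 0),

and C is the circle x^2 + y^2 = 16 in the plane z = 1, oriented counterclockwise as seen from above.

Let S be the flat disk x^2 + y^2 ≤ 16 in the plane z = 1, with upward unit normal n̂ = ẑ. By Stokes' theorem,

    ∮_C F · dr = ∬_S (∇ × F) · n̂ dS = ∬_D (curl F)_z dA,

where D is the disk x^2 + y^2 ≤ 16.

Compute the curl of F = (-22y (z + 1), 22x (z + 1), 0):
    (∇ × F)_x = ∂F_z/∂y - ∂F_y/∂z = -22x,
    (∇ × F)_y = ∂F_x/∂z - ∂F_z/∂x = -22y,
    (∇ × F)_z = ∂F_y/∂x - ∂F_x/∂y = 44z + 44.

On z = 1, (curl F)_z = 88.

Convert to polar (x = r cos θ, y = r sin θ, dA = r dr dθ); the integrand becomes 88, so

    ∬_D (curl F)_z dA = ∫_0^{2π} ∫_0^{4} (88) · r dr dθ.

Inner (r from 0 to 4): 704.
Outer (θ from 0 to 2π): 1408π.

Therefore ∮_C F · dr = 1408π.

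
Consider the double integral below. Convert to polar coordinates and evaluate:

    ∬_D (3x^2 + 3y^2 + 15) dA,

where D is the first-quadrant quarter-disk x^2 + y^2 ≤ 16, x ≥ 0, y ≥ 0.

The region D is 0 ≤ r ≤ 4, 0 ≤ θ ≤ π/2 in polar coordinates, where x = r cos(θ), y = r sin(θ), and dA = r dr dθ.

Under the substitution, the integrand becomes 3r^2 + 15, so

    ∬_D (3x^2 + 3y^2 + 15) dA = ∫_{0}^{π/2} ∫_{0}^{4} (3r^2 + 15) · r dr dθ.

Inner integral (in r): ∫_{0}^{4} (3r^2 + 15) · r dr = 312.

Outer integral (in θ): ∫_{0}^{π/2} (312) dθ = 156π.

Therefore ∬_D (3x^2 + 3y^2 + 15) dA = 156π.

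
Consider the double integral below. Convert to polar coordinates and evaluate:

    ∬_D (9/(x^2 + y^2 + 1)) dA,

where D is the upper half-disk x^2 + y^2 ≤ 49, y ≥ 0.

The region D is 0 ≤ r ≤ 7, 0 ≤ θ ≤ π in polar coordinates, where x = r cos(θ), y = r sin(θ), and dA = r dr dθ.

Under the substitution, the integrand becomes 9/(r^2 + 1), so

    ∬_D (9/(x^2 + y^2 + 1)) dA = ∫_{0}^{π} ∫_{0}^{7} (9/(r^2 + 1)) · r dr dθ.

Inner integral (in r): ∫_{0}^{7} (9/(r^2 + 1)) · r dr = 9log(50)/2.

Outer integral (in θ): ∫_{0}^{π} (9log(50)/2) dθ = 9π log(50)/2.

Therefore ∬_D (9/(x^2 + y^2 + 1)) dA = 9π log(50)/2.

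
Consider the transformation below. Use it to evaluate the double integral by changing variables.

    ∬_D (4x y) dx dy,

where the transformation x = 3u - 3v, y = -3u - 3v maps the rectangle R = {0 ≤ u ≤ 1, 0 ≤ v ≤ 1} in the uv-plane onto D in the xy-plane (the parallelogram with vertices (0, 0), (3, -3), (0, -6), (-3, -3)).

Compute the Jacobian determinant of (x, y) with respect to (u, v):

    ∂(x,y)/∂(u,v) = | 3  -3 | = (3)(-3) - (-3)(-3) = -18.
                   | -3  -3 |

Its absolute value is |J| = 18 (the area scaling factor).

Substituting x = 3u - 3v, y = -3u - 3v into the integrand,

    4x y → -36u^2 + 36v^2,

so the integral becomes

    ∬_R (-36u^2 + 36v^2) · |J| du dv = ∫_0^1 ∫_0^1 (-648u^2 + 648v^2) dv du.

Inner (v): 216 - 648u^2.
Outer (u): 0.

Therefore ∬_D (4x y) dx dy = 0.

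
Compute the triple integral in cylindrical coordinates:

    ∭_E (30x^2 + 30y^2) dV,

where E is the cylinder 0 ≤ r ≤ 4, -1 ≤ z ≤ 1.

In cylindrical coordinates, x = r cos(θ), y = r sin(θ), z = z, and dV = r dr dθ dz.

The integrand becomes 30r^2, so

    ∭_E (30x^2 + 30y^2) dV = ∫_{0}^{2π} ∫_{0}^{4} ∫_{-1}^{1} (30r^2) · r dz dr dθ.

Inner (z): 60r^3.
Middle (r from 0 to 4): 3840.
Outer (θ): 7680π.

Therefore the triple integral equals 7680π.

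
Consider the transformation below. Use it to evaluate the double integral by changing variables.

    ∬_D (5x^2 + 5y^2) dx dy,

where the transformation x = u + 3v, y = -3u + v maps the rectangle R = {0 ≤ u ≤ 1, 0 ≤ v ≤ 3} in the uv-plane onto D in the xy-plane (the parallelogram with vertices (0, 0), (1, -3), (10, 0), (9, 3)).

Compute the Jacobian determinant of (x, y) with respect to (u, v):

    ∂(x,y)/∂(u,v) = | 1  3 | = (1)(1) - (3)(-3) = 10.
                   | -3  1 |

Its absolute value is |J| = 10 (the area scaling factor).

Substituting x = u + 3v, y = -3u + v into the integrand,

    5x^2 + 5y^2 → 50u^2 + 50v^2,

so the integral becomes

    ∬_R (50u^2 + 50v^2) · |J| du dv = ∫_0^1 ∫_0^3 (500u^2 + 500v^2) dv du.

Inner (v): 1500u^2 + 4500.
Outer (u): 5000.

Therefore ∬_D (5x^2 + 5y^2) dx dy = 5000.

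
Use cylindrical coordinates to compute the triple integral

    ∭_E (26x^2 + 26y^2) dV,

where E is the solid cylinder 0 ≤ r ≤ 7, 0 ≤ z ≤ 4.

In cylindrical coordinates, x = r cos(θ), y = r sin(θ), z = z, and dV = r dr dθ dz.

The integrand becomes 26r^2, so

    ∭_E (26x^2 + 26y^2) dV = ∫_{0}^{2π} ∫_{0}^{7} ∫_{0}^{4} (26r^2) · r dz dr dθ.

Inner (z): 104r^3.
Middle (r from 0 to 7): 62426.
Outer (θ): 124852π.

Therefore the triple integral equals 124852π.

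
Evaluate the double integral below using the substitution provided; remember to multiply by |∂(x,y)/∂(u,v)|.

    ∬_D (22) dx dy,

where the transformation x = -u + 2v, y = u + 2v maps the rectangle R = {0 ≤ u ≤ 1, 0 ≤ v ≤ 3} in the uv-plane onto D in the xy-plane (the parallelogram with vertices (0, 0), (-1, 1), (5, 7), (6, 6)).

Compute the Jacobian determinant of (x, y) with respect to (u, v):

    ∂(x,y)/∂(u,v) = | -1  2 | = (-1)(2) - (2)(1) = -4.
                   | 1  2 |

Its absolute value is |J| = 4 (the area scaling factor).

Substituting x = -u + 2v, y = u + 2v into the integrand,

    22 → 22,

so the integral becomes

    ∬_R (22) · |J| du dv = ∫_0^1 ∫_0^3 (88) dv du.

Inner (v): 264.
Outer (u): 264.

Therefore ∬_D (22) dx dy = 264.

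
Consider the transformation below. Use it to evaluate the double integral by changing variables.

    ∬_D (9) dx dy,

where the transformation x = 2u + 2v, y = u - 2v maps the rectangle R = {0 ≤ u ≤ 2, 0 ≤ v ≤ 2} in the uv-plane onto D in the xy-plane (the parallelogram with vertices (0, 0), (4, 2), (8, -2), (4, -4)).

Compute the Jacobian determinant of (x, y) with respect to (u, v):

    ∂(x,y)/∂(u,v) = | 2  2 | = (2)(-2) - (2)(1) = -6.
                   | 1  -2 |

Its absolute value is |J| = 6 (the area scaling factor).

Substituting x = 2u + 2v, y = u - 2v into the integrand,

    9 → 9,

so the integral becomes

    ∬_R (9) · |J| du dv = ∫_0^2 ∫_0^2 (54) dv du.

Inner (v): 108.
Outer (u): 216.

Therefore ∬_D (9) dx dy = 216.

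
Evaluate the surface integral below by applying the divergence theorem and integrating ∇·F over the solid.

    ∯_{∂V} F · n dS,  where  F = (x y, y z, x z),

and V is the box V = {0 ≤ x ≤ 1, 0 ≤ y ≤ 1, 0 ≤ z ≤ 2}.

By the divergence theorem,

    ∯_{∂V} F · n dS = ∭_V (∇ · F) dV.

Compute the divergence:
    ∇ · F = ∂F_x/∂x + ∂F_y/∂y + ∂F_z/∂z = y + z + x = x + y + z.

V is a rectangular box, so dV = dx dy dz with 0 ≤ x ≤ 1, 0 ≤ y ≤ 1, 0 ≤ z ≤ 2.

Integrate (x + y + z) over V as an iterated integral:

    ∭_V (∇·F) dV = ∫_0^{1} ∫_0^{1} ∫_0^{2} (x + y + z) dz dy dx.

Inner (z from 0 to 2): 2x + 2y + 2.
Middle (y from 0 to 1): 2x + 3.
Outer (x from 0 to 1): 4.

Therefore ∯_{∂V} F · n dS = 4.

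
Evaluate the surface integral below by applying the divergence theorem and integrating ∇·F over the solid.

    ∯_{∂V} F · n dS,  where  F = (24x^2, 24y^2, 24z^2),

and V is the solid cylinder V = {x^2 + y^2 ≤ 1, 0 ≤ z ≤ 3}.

By the divergence theorem,

    ∯_{∂V} F · n dS = ∭_V (∇ · F) dV.

Compute the divergence:
    ∇ · F = ∂F_x/∂x + ∂F_y/∂y + ∂F_z/∂z = 48x + 48y + 48z.

In cylindrical coordinates, x = r cos(θ), y = r sin(θ), z = z, dV = r dr dθ dz, with 0 ≤ r ≤ 1, 0 ≤ θ ≤ 2π, 0 ≤ z ≤ 3.

The integrand, after substitution and multiplying by the volume element, becomes (48sqrt(2)r sin(θ + π/4) + 48z) · r, so

    ∭_V (∇·F) dV = ∫_0^{2π} ∫_0^{1} ∫_0^{3} (48sqrt(2)r sin(θ + π/4) + 48z) · r dz dr dθ.

Inner (z from 0 to 3): 72r (2sqrt(2)r sin(θ + π/4) + 3).
Middle (r from 0 to 1): 48sqrt(2)sin(θ + π/4) + 108.
Outer (θ from 0 to 2π): 216π.

Therefore ∯_{∂V} F · n dS = 216π.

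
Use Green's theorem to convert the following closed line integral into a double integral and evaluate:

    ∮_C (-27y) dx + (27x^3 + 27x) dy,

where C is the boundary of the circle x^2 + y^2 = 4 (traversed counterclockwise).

Green's theorem converts the closed line integral into a double integral over the enclosed region D:

    ∮_C P dx + Q dy = ∬_D (∂Q/∂x - ∂P/∂y) dA.

Here P = -27y, Q = 27x^3 + 27x, so

    ∂Q/∂x = 81x^2 + 27,    ∂P/∂y = -27,
    ∂Q/∂x - ∂P/∂y = 81x^2 + 54.

D is the region x^2 + y^2 ≤ 4. Evaluating the double integral:

In polar coordinates (x = r cos θ, y = r sin θ, dA = r dr dθ) the integrand becomes 81r^2cos(θ)^2 + 54, so

    ∬_D (81x^2 + 54) dA = ∫_0^{2π} ∫_0^{2} (81r^2cos(θ)^2 + 54) · r dr dθ.

Inner (r from 0 to 2): 324cos(θ)^2 + 108.
Outer (θ from 0 to 2π): 540π.

Therefore ∮_C P dx + Q dy = 540π.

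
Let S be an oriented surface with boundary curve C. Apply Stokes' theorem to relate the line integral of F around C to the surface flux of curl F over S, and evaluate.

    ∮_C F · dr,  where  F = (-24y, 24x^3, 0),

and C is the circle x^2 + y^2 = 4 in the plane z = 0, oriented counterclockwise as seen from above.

Let S be the flat disk x^2 + y^2 ≤ 4 in the plane z = 0, with upward unit normal n̂ = ẑ. By Stokes' theorem,

    ∮_C F · dr = ∬_S (∇ × F) · n̂ dS = ∬_D (curl F)_z dA,

where D is the disk x^2 + y^2 ≤ 4.

Compute the curl of F = (-24y, 24x^3, 0):
    (∇ × F)_x = ∂F_z/∂y - ∂F_y/∂z = 0,
    (∇ × F)_y = ∂F_x/∂z - ∂F_z/∂x = 0,
    (∇ × F)_z = ∂F_y/∂x - ∂F_x/∂y = 72x^2 + 24.

On z = 0, (curl F)_z = 72x^2 + 24.

Convert to polar (x = r cos θ, y = r sin θ, dA = r dr dθ); the integrand becomes 72r^2cos(θ)^2 + 24, so

    ∬_D (curl F)_z dA = ∫_0^{2π} ∫_0^{2} (72r^2cos(θ)^2 + 24) · r dr dθ.

Inner (r from 0 to 2): 288cos(θ)^2 + 48.
Outer (θ from 0 to 2π): 384π.

Therefore ∮_C F · dr = 384π.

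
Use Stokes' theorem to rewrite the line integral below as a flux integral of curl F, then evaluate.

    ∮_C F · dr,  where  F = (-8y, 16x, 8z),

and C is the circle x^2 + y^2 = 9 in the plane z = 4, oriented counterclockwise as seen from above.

Let S be the flat disk x^2 + y^2 ≤ 9 in the plane z = 4, with upward unit normal n̂ = ẑ. By Stokes' theorem,

    ∮_C F · dr = ∬_S (∇ × F) · n̂ dS = ∬_D (curl F)_z dA,

where D is the disk x^2 + y^2 ≤ 9.

Compute the curl of F = (-8y, 16x, 8z):
    (∇ × F)_x = ∂F_z/∂y - ∂F_y/∂z = 0,
    (∇ × F)_y = ∂F_x/∂z - ∂F_z/∂x = 0,
    (∇ × F)_z = ∂F_y/∂x - ∂F_x/∂y = 24.

On z = 4, (curl F)_z = 24.

Convert to polar (x = r cos θ, y = r sin θ, dA = r dr dθ); the integrand becomes 24, so

    ∬_D (curl F)_z dA = ∫_0^{2π} ∫_0^{3} (24) · r dr dθ.

Inner (r from 0 to 3): 108.
Outer (θ from 0 to 2π): 216π.

Therefore ∮_C F · dr = 216π.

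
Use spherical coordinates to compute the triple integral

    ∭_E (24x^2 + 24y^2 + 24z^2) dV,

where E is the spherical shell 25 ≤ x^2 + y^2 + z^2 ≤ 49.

In spherical coordinates, x = ρ sin(φ) cos(θ), y = ρ sin(φ) sin(θ), z = ρ cos(φ), and dV = ρ^2 sin(φ) dρ dφ dθ.

The integrand becomes 24ρ^2, so

    ∭_E (24x^2 + 24y^2 + 24z^2) dV = ∫_{0}^{2π} ∫_{0}^{π} ∫_{5}^{7} (24ρ^2) · ρ^2 sin(φ) dρ dφ dθ.

Inner (ρ): 328368sin(φ)/5.
Middle (φ): 656736/5.
Outer (θ): 1313472π/5.

Therefore the triple integral equals 1313472π/5.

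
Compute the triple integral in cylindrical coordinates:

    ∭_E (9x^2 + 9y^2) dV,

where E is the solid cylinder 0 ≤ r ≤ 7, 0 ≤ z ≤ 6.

In cylindrical coordinates, x = r cos(θ), y = r sin(θ), z = z, and dV = r dr dθ dz.

The integrand becomes 9r^2, so

    ∭_E (9x^2 + 9y^2) dV = ∫_{0}^{2π} ∫_{0}^{7} ∫_{0}^{6} (9r^2) · r dz dr dθ.

Inner (z): 54r^3.
Middle (r from 0 to 7): 64827/2.
Outer (θ): 64827π.

Therefore the triple integral equals 64827π.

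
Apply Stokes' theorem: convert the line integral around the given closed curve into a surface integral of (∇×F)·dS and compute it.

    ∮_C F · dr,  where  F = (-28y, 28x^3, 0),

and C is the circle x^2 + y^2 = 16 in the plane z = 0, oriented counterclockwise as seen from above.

Let S be the flat disk x^2 + y^2 ≤ 16 in the plane z = 0, with upward unit normal n̂ = ẑ. By Stokes' theorem,

    ∮_C F · dr = ∬_S (∇ × F) · n̂ dS = ∬_D (curl F)_z dA,

where D is the disk x^2 + y^2 ≤ 16.

Compute the curl of F = (-28y, 28x^3, 0):
    (∇ × F)_x = ∂F_z/∂y - ∂F_y/∂z = 0,
    (∇ × F)_y = ∂F_x/∂z - ∂F_z/∂x = 0,
    (∇ × F)_z = ∂F_y/∂x - ∂F_x/∂y = 84x^2 + 28.

On z = 0, (curl F)_z = 84x^2 + 28.

Convert to polar (x = r cos θ, y = r sin θ, dA = r dr dθ); the integrand becomes 84r^2cos(θ)^2 + 28, so

    ∬_D (curl F)_z dA = ∫_0^{2π} ∫_0^{4} (84r^2cos(θ)^2 + 28) · r dr dθ.

Inner (r from 0 to 4): 5376cos(θ)^2 + 224.
Outer (θ from 0 to 2π): 5824π.

Therefore ∮_C F · dr = 5824π.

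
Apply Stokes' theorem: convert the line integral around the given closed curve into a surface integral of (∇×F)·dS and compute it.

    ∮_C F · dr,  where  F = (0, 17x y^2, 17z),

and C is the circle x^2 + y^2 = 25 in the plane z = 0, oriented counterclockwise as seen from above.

Let S be the flat disk x^2 + y^2 ≤ 25 in the plane z = 0, with upward unit normal n̂ = ẑ. By Stokes' theorem,

    ∮_C F · dr = ∬_S (∇ × F) · n̂ dS = ∬_D (curl F)_z dA,

where D is the disk x^2 + y^2 ≤ 25.

Compute the curl of F = (0, 17x y^2, 17z):
    (∇ × F)_x = ∂F_z/∂y - ∂F_y/∂z = 0,
    (∇ × F)_y = ∂F_x/∂z - ∂F_z/∂x = 0,
    (∇ × F)_z = ∂F_y/∂x - ∂F_x/∂y = 17y^2.

On z = 0, (curl F)_z = 17y^2.

Convert to polar (x = r cos θ, y = r sin θ, dA = r dr dθ); the integrand becomes 17r^2sin(θ)^2, so

    ∬_D (curl F)_z dA = ∫_0^{2π} ∫_0^{5} (17r^2sin(θ)^2) · r dr dθ.

Inner (r from 0 to 5): 10625sin(θ)^2/4.
Outer (θ from 0 to 2π): 10625π/4.

Therefore ∮_C F · dr = 10625π/4.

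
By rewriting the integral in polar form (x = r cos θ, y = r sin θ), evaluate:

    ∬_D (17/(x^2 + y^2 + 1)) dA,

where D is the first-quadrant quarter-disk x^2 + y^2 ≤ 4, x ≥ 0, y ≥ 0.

The region D is 0 ≤ r ≤ 2, 0 ≤ θ ≤ π/2 in polar coordinates, where x = r cos(θ), y = r sin(θ), and dA = r dr dθ.

Under the substitution, the integrand becomes 17/(r^2 + 1), so

    ∬_D (17/(x^2 + y^2 + 1)) dA = ∫_{0}^{π/2} ∫_{0}^{2} (17/(r^2 + 1)) · r dr dθ.

Inner integral (in r): ∫_{0}^{2} (17/(r^2 + 1)) · r dr = 17log(5)/2.

Outer integral (in θ): ∫_{0}^{π/2} (17log(5)/2) dθ = 17π log(5)/4.

Therefore ∬_D (17/(x^2 + y^2 + 1)) dA = 17π log(5)/4.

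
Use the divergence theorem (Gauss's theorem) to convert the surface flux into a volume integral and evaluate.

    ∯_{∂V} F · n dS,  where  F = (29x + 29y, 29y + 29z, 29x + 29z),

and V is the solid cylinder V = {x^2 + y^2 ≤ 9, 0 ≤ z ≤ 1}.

By the divergence theorem,

    ∯_{∂V} F · n dS = ∭_V (∇ · F) dV.

Compute the divergence:
    ∇ · F = ∂F_x/∂x + ∂F_y/∂y + ∂F_z/∂z = 29 + 29 + 29 = 87.

In cylindrical coordinates, x = r cos(θ), y = r sin(θ), z = z, dV = r dr dθ dz, with 0 ≤ r ≤ 3, 0 ≤ θ ≤ 2π, 0 ≤ z ≤ 1.

The integrand, after substitution and multiplying by the volume element, becomes (87) · r, so

    ∭_V (∇·F) dV = ∫_0^{2π} ∫_0^{3} ∫_0^{1} (87) · r dz dr dθ.

Inner (z from 0 to 1): 87r.
Middle (r from 0 to 3): 783/2.
Outer (θ from 0 to 2π): 783π.

Therefore ∯_{∂V} F · n dS = 783π.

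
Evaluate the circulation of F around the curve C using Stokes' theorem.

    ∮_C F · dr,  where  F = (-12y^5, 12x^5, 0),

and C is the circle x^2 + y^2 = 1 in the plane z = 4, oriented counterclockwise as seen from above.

Let S be the flat disk x^2 + y^2 ≤ 1 in the plane z = 4, with upward unit normal n̂ = ẑ. By Stokes' theorem,

    ∮_C F · dr = ∬_S (∇ × F) · n̂ dS = ∬_D (curl F)_z dA,

where D is the disk x^2 + y^2 ≤ 1.

Compute the curl of F = (-12y^5, 12x^5, 0):
    (∇ × F)_x = ∂F_z/∂y - ∂F_y/∂z = 0,
    (∇ × F)_y = ∂F_x/∂z - ∂F_z/∂x = 0,
    (∇ × F)_z = ∂F_y/∂x - ∂F_x/∂y = 60x^4 + 60y^4.

On z = 4, (curl F)_z = 60x^4 + 60y^4.

Convert to polar (x = r cos θ, y = r sin θ, dA = r dr dθ); the integrand becomes 60r^4(sin(θ)^4 + cos(θ)^4), so

    ∬_D (curl F)_z dA = ∫_0^{2π} ∫_0^{1} (60r^4(sin(θ)^4 + cos(θ)^4)) · r dr dθ.

Inner (r from 0 to 1): 10sin(θ)^4 + 10cos(θ)^4.
Outer (θ from 0 to 2π): 15π.

Therefore ∮_C F · dr = 15π.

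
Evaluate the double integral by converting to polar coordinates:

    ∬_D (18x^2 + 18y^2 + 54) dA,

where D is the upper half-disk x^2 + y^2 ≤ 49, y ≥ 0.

The region D is 0 ≤ r ≤ 7, 0 ≤ θ ≤ π in polar coordinates, where x = r cos(θ), y = r sin(θ), and dA = r dr dθ.

Under the substitution, the integrand becomes 18r^2 + 54, so

    ∬_D (18x^2 + 18y^2 + 54) dA = ∫_{0}^{π} ∫_{0}^{7} (18r^2 + 54) · r dr dθ.

Inner integral (in r): ∫_{0}^{7} (18r^2 + 54) · r dr = 24255/2.

Outer integral (in θ): ∫_{0}^{π} (24255/2) dθ = 24255π/2.

Therefore ∬_D (18x^2 + 18y^2 + 54) dA = 24255π/2.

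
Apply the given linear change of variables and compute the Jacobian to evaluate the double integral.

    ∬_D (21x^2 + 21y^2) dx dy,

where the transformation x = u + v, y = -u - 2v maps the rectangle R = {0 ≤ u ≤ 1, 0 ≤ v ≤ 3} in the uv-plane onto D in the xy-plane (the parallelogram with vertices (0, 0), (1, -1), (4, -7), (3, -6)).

Compute the Jacobian determinant of (x, y) with respect to (u, v):

    ∂(x,y)/∂(u,v) = | 1  1 | = (1)(-2) - (1)(-1) = -1.
                   | -1  -2 |

Its absolute value is |J| = 1 (the area scaling factor).

Substituting x = u + v, y = -u - 2v into the integrand,

    21x^2 + 21y^2 → 42u^2 + 126u v + 105v^2,

so the integral becomes

    ∬_R (42u^2 + 126u v + 105v^2) · |J| du dv = ∫_0^1 ∫_0^3 (42u^2 + 126u v + 105v^2) dv du.

Inner (v): 126u^2 + 567u + 945.
Outer (u): 2541/2.

Therefore ∬_D (21x^2 + 21y^2) dx dy = 2541/2.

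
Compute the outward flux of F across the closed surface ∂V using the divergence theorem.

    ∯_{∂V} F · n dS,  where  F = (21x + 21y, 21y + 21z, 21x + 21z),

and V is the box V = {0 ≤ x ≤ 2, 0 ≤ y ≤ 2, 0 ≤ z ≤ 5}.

By the divergence theorem,

    ∯_{∂V} F · n dS = ∭_V (∇ · F) dV.

Compute the divergence:
    ∇ · F = ∂F_x/∂x + ∂F_y/∂y + ∂F_z/∂z = 21 + 21 + 21 = 63.

V is a rectangular box, so dV = dx dy dz with 0 ≤ x ≤ 2, 0 ≤ y ≤ 2, 0 ≤ z ≤ 5.

Integrate (63) over V as an iterated integral:

    ∭_V (∇·F) dV = ∫_0^{2} ∫_0^{2} ∫_0^{5} (63) dz dy dx.

Inner (z from 0 to 5): 315.
Middle (y from 0 to 2): 630.
Outer (x from 0 to 2): 1260.

Therefore ∯_{∂V} F · n dS = 1260.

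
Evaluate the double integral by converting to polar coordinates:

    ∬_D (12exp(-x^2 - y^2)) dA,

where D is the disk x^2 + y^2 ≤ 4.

The region D is 0 ≤ r ≤ 2, 0 ≤ θ ≤ 2π in polar coordinates, where x = r cos(θ), y = r sin(θ), and dA = r dr dθ.

Under the substitution, the integrand becomes 12exp(-r^2), so

    ∬_D (12exp(-x^2 - y^2)) dA = ∫_{0}^{2π} ∫_{0}^{2} (12exp(-r^2)) · r dr dθ.

Inner integral (in r): ∫_{0}^{2} (12exp(-r^2)) · r dr = 6 - 6exp(-4).

Outer integral (in θ): ∫_{0}^{2π} (6 - 6exp(-4)) dθ = -12π exp(-4) + 12π.

Therefore ∬_D (12exp(-x^2 - y^2)) dA = -12π exp(-4) + 12π.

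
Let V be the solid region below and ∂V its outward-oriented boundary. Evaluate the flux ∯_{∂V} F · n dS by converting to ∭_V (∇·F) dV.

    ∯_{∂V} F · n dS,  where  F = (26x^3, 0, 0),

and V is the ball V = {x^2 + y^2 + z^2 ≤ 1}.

By the divergence theorem,

    ∯_{∂V} F · n dS = ∭_V (∇ · F) dV.

Compute the divergence:
    ∇ · F = ∂F_x/∂x + ∂F_y/∂y + ∂F_z/∂z = 78x^2 + 0 + 0 = 78x^2.

In spherical coordinates, x = ρ sin(φ) cos(θ), y = ρ sin(φ) sin(θ), z = ρ cos(φ), dV = ρ^2 sin(φ) dρ dφ dθ, with 0 ≤ ρ ≤ 1, 0 ≤ φ ≤ π, 0 ≤ θ ≤ 2π.

The integrand, after substitution and multiplying by the volume element, becomes (78ρ^2sin(φ)^2cos(θ)^2) · ρ^2 sin(φ), so

    ∭_V (∇·F) dV = ∫_0^{2π} ∫_0^{π} ∫_0^{1} (78ρ^2sin(φ)^2cos(θ)^2) · ρ^2 sin(φ) dρ dφ dθ.

Inner (ρ from 0 to 1): 78sin(φ)^3cos(θ)^2/5.
Middle (φ from 0 to π): 104cos(θ)^2/5.
Outer (θ from 0 to 2π): 104π/5.

Therefore ∯_{∂V} F · n dS = 104π/5.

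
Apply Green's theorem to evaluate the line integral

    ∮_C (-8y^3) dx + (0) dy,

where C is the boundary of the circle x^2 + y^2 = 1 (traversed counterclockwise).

Green's theorem converts the closed line integral into a double integral over the enclosed region D:

    ∮_C P dx + Q dy = ∬_D (∂Q/∂x - ∂P/∂y) dA.

Here P = -8y^3, Q = 0, so

    ∂Q/∂x = 0,    ∂P/∂y = -24y^2,
    ∂Q/∂x - ∂P/∂y = 24y^2.

D is the region x^2 + y^2 ≤ 1. Evaluating the double integral:

In polar coordinates (x = r cos θ, y = r sin θ, dA = r dr dθ) the integrand becomes 24r^2sin(θ)^2, so

    ∬_D (24y^2) dA = ∫_0^{2π} ∫_0^{1} (24r^2sin(θ)^2) · r dr dθ.

Inner (r from 0 to 1): 6sin(θ)^2.
Outer (θ from 0 to 2π): 6π.

Therefore ∮_C P dx + Q dy = 6π.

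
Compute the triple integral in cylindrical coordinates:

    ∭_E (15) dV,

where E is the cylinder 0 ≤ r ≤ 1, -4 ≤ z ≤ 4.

In cylindrical coordinates, x = r cos(θ), y = r sin(θ), z = z, and dV = r dr dθ dz.

The integrand becomes 15, so

    ∭_E (15) dV = ∫_{0}^{2π} ∫_{0}^{1} ∫_{-4}^{4} (15) · r dz dr dθ.

Inner (z): 120r.
Middle (r from 0 to 1): 60.
Outer (θ): 120π.

Therefore the triple integral equals 120π.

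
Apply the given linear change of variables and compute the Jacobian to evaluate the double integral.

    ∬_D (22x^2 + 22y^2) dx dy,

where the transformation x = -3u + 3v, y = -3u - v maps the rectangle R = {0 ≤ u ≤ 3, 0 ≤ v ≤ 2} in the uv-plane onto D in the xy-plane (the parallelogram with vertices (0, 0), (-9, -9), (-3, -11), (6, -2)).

Compute the Jacobian determinant of (x, y) with respect to (u, v):

    ∂(x,y)/∂(u,v) = | -3  3 | = (-3)(-1) - (3)(-3) = 12.
                   | -3  -1 |

Its absolute value is |J| = 12 (the area scaling factor).

Substituting x = -3u + 3v, y = -3u - v into the integrand,

    22x^2 + 22y^2 → 396u^2 - 264u v + 220v^2,

so the integral becomes

    ∬_R (396u^2 - 264u v + 220v^2) · |J| du dv = ∫_0^3 ∫_0^2 (4752u^2 - 3168u v + 2640v^2) dv du.

Inner (v): 9504u^2 - 6336u + 7040.
Outer (u): 78144.

Therefore ∬_D (22x^2 + 22y^2) dx dy = 78144.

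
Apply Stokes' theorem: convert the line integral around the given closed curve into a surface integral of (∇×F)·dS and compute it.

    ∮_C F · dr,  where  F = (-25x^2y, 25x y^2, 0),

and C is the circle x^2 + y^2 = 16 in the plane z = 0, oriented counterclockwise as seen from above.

Let S be the flat disk x^2 + y^2 ≤ 16 in the plane z = 0, with upward unit normal n̂ = ẑ. By Stokes' theorem,

    ∮_C F · dr = ∬_S (∇ × F) · n̂ dS = ∬_D (curl F)_z dA,

where D is the disk x^2 + y^2 ≤ 16.

Compute the curl of F = (-25x^2y, 25x y^2, 0):
    (∇ × F)_x = ∂F_z/∂y - ∂F_y/∂z = 0,
    (∇ × F)_y = ∂F_x/∂z - ∂F_z/∂x = 0,
    (∇ × F)_z = ∂F_y/∂x - ∂F_x/∂y = 25x^2 + 25y^2.

On z = 0, (curl F)_z = 25x^2 + 25y^2.

Convert to polar (x = r cos θ, y = r sin θ, dA = r dr dθ); the integrand becomes 25r^2, so

    ∬_D (curl F)_z dA = ∫_0^{2π} ∫_0^{4} (25r^2) · r dr dθ.

Inner (r from 0 to 4): 1600.
Outer (θ from 0 to 2π): 3200π.

Therefore ∮_C F · dr = 3200π.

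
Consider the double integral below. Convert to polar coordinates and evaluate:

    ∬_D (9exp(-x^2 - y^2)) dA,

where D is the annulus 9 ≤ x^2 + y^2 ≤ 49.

The region D is 3 ≤ r ≤ 7, 0 ≤ θ ≤ 2π in polar coordinates, where x = r cos(θ), y = r sin(θ), and dA = r dr dθ.

Under the substitution, the integrand becomes 9exp(-r^2), so

    ∬_D (9exp(-x^2 - y^2)) dA = ∫_{0}^{2π} ∫_{3}^{7} (9exp(-r^2)) · r dr dθ.

Inner integral (in r): ∫_{3}^{7} (9exp(-r^2)) · r dr = -(9 - 9exp(40))exp(-49)/2.

Outer integral (in θ): ∫_{0}^{2π} (-(9 - 9exp(40))exp(-49)/2) dθ = -9π (1 - exp(40))exp(-49).

Therefore ∬_D (9exp(-x^2 - y^2)) dA = -9π (1 - exp(40))exp(-49).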